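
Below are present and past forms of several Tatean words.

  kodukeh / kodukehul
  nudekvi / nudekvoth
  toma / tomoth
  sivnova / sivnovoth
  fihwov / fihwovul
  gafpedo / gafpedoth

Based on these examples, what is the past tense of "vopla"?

voploth

gafpedo and fihwov both have last vowel 'o' yet inflect differently (gafpedoth, fihwovul), so the last vowel is not what conditions the rule; whether the stem ends in a vowel or a consonant is.
"vopla" ends in a vowel. The stems ending in a vowel (sivnova → sivnovoth, nudekvi → nudekvoth, gafpedo → gafpedoth) drop the final letter and add -oth.
So vopla → voploth.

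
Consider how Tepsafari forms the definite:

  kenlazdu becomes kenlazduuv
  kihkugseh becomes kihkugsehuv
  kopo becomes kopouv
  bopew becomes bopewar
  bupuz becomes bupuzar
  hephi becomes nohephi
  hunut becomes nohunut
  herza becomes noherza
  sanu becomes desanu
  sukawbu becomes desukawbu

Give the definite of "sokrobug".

desokrobug

kenlazdu and sanu both end in -u yet inflect differently (kenlazduuv, desanu), so the final letter is not what conditions the rule; the first letter is.
"sokrobug" begins with s-. The stems beginning with s- (sanu → desanu, sukawbu → desukawbu) add the prefix de-.
So sokrobug → desokrobug.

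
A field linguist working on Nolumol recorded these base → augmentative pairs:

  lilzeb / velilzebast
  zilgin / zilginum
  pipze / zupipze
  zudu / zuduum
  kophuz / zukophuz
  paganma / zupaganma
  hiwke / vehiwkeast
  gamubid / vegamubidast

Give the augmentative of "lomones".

pipze and hiwke both end in -e yet inflect differently (zupipze, vehiwkeast), so the final letter is not what conditions the rule; the first letter is.
"lomones" begins with l-. The one such stem in the data (lilzeb → velilzebast) adds ve- … -ast around the stem, so the same rule applies.
The other patterns: stems beginning with z- add -um; stems beginning with k- or p- add the prefix zu-.
So lomones → velomonesast.

velomonesast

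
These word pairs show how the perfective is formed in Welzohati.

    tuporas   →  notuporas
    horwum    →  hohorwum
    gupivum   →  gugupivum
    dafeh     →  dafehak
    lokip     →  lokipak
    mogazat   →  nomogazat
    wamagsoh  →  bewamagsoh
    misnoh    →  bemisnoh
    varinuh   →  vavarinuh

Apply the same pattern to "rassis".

wamagsoh and dafeh both end in -h yet inflect differently (bewamagsoh, dafehak), so the final letter is not what conditions the rule; the last vowel is.
"rassis" has last vowel 'i'. The one such stem in the data (lokip → lokipak) adds -ak, so the same rule applies.
The other patterns: stems whose last vowel is 'o' add the prefix be-; stems whose last vowel is 'u' repeat the first consonant+vowel as a prefix; stems whose last vowel is 'a' add the prefix no-.
So rassis → rassisak.

rassisak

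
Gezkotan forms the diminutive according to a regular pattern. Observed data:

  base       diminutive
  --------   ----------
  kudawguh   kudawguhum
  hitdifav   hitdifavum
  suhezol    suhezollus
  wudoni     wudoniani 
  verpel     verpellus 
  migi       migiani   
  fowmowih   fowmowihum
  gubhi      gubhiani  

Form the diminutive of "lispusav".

lispusavum

"lispusav" ends in -v. The one such stem in the data (hitdifav → hitdifavum) adds -um, so the same rule applies.
The other patterns: stems ending in -i add -ani; stems ending in -l double the final consonant and add -us.
So lispusav → lispusavum.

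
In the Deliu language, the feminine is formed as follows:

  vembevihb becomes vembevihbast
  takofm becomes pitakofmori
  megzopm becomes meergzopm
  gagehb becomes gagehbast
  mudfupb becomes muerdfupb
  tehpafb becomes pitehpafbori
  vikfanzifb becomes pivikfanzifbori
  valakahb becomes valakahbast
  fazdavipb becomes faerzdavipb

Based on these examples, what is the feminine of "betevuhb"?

"betevuhb" has second-to-last letter 'h'. The stems whose second-to-last letter is 'h' (gagehb → gagehbast, valakahb → valakahbast, vembevihb → vembevihbast) add -ast.
So betevuhb → betevuhbast.

betevuhbast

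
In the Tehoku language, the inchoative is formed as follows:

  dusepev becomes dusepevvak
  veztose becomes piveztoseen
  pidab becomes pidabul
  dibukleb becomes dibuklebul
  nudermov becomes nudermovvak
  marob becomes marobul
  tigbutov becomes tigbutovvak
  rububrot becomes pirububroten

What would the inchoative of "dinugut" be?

pidinuguten

tigbutov and marob both have last vowel 'o' yet inflect differently (tigbutovvak, marobul), so the last vowel is not what conditions the rule; the final letter is.
"dinugut" ends in -t. The one such stem in the data (rububrot → pirububroten) adds pi- … -en around the stem, so the same rule applies.
The other patterns: stems ending in -v double the final consonant and add -ak; stems ending in -b add -ul.
So dinugut → pidinuguten.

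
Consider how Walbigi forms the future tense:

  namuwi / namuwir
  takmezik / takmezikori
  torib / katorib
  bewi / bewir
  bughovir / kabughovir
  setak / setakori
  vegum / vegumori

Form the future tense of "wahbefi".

wahbefir

bewi and takmezik both have last vowel 'i' yet inflect differently (bewir, takmezikori), so the last vowel is not what conditions the rule; the final letter is.
"wahbefi" ends in -i. The stems ending in -i (bewi → bewir, namuwi → namuwir) drop the final letter and add -ir.
So wahbefi → wahbefir.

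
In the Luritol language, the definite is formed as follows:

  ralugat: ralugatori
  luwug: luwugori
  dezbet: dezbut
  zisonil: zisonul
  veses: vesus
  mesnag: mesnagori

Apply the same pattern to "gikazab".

gikazabori

ralugat and dezbet both end in -t yet inflect differently (ralugatori, dezbut), so the final letter is not what conditions the rule; the last vowel is.
"gikazab" has last vowel 'a'. The stems whose last vowel is 'a' (mesnag → mesnagori, ralugat → ralugatori) add -ori.
So gikazab → gikazabori.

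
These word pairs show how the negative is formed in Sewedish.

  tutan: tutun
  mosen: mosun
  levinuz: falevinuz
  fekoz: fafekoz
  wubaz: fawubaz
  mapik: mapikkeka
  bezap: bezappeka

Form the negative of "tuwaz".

"tuwaz" ends in -z. The stems ending in -z (levinuz → falevinuz, fekoz → fafekoz, wubaz → fawubaz) add the prefix fa-.
So tuwaz → fatuwaz.

fatuwaz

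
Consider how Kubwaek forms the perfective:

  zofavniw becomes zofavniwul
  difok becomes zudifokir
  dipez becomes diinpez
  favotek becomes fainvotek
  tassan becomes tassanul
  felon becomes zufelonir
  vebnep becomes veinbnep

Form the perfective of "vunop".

zuvunopir

favotek and difok both end in -k yet inflect differently (fainvotek, zudifokir), so the final letter is not what conditions the rule; the last vowel is.
"vunop" has last vowel 'o'. The stems whose last vowel is 'o' (difok → zudifokir, felon → zufelonir) add zu- … -ir around the stem.
So vunop → zuvunopir.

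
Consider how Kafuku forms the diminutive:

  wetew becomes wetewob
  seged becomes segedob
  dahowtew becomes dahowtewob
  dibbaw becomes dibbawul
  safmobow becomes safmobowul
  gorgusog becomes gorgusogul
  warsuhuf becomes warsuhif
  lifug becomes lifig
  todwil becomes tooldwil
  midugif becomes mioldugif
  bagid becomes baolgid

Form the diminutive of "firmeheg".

firmehegob

wetew and dibbaw both end in -w yet inflect differently (wetewob, dibbawul), so the final letter is not what conditions the rule; the last vowel is.
"firmeheg" has last vowel 'e'. The stems whose last vowel is 'e' (wetew → wetewob, seged → segedob, dahowtew → dahowtewob) add -ob.
The other patterns: stems whose last vowel is 'a' or 'o' add -ul; stems whose last vowel is 'u' change the last vowel to 'i'; stems whose last vowel is 'i' insert -ol- after the first vowel.
So firmeheg → firmehegob.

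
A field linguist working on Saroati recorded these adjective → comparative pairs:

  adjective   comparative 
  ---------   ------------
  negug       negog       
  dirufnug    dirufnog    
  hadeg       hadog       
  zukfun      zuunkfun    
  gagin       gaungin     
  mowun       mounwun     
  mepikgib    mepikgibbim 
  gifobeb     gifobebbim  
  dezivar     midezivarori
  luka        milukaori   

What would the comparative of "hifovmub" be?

hifovmubbim

negug and zukfun both have last vowel 'u' yet inflect differently (negog, zuunkfun), so the last vowel is not what conditions the rule; the final letter is.
"hifovmub" ends in -b. The stems ending in -b (mepikgib → mepikgibbim, gifobeb → gifobebbim) double the final consonant and add -im.
The other patterns: stems ending in -g change the last vowel to 'o'; stems ending in -n insert -un- after the first vowel; stems ending in -a or -r add mi- … -ori around the stem.
So hifovmub → hifovmubbim.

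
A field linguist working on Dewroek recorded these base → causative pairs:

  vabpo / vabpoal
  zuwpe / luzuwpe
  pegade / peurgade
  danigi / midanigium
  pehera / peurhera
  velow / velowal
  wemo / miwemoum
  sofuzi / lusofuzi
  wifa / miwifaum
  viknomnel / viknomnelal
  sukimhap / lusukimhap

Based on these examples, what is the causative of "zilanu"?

luzilanu

zuwpe and pegade both end in -e yet inflect differently (luzuwpe, peurgade), so the final letter is not what conditions the rule; the first letter is.
"zilanu" begins with z-. The one such stem in the data (zuwpe → luzuwpe) adds the prefix lu-, so the same rule applies.
The other patterns: stems beginning with v- add -al; stems beginning with p- insert -ur- after the first vowel; stems beginning with d- or w- add mi- … -um around the stem.
So zilanu → luzilanu.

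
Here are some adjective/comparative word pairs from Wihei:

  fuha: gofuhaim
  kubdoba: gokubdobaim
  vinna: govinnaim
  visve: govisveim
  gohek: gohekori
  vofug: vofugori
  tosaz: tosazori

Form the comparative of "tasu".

gotasuim

"tasu" ends in a vowel. The stems ending in a vowel (fuha → gofuhaim, kubdoba → gokubdobaim, vinna → govinnaim) add go- … -im around the stem.
The other pattern: stems ending in a consonant add -ori.
So tasu → gotasuim.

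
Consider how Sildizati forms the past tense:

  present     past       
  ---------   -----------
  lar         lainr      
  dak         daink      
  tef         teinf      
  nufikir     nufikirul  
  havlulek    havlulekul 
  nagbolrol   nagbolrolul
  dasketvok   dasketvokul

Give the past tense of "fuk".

fuink

lar and nufikir both end in -r yet inflect differently (lainr, nufikirul), so the final letter is not what conditions the rule; the number of vowels is.
"fuk" has 1 vowel. The stems with 1 vowel (lar → lainr, dak → daink, tef → teinf) insert -in- after the first vowel.
The other pattern: stems with 3 vowels add -ul.
So fuk → fuink.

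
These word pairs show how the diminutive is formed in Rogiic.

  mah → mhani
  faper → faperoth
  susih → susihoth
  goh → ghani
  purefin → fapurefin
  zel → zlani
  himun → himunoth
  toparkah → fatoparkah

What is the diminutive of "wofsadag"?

fawofsadag

goh and susih both end in -h yet inflect differently (ghani, susihoth), so the final letter is not what conditions the rule; the number of vowels is.
"wofsadag" has 3 vowels. The stems with 3 vowels (toparkah → fatoparkah, purefin → fapurefin) add the prefix fa-.
So wofsadag → fawofsadag.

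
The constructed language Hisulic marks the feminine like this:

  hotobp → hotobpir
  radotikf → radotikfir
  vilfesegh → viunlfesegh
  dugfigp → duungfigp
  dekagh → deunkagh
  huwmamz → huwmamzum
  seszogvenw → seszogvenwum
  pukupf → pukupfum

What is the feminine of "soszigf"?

"soszigf" has second-to-last letter 'g'. The stems whose second-to-last letter is 'g' (vilfesegh → viunlfesegh, dugfigp → duungfigp, dekagh → deunkagh) insert -un- after the first vowel.
So soszigf → sounszigf.

sounszigf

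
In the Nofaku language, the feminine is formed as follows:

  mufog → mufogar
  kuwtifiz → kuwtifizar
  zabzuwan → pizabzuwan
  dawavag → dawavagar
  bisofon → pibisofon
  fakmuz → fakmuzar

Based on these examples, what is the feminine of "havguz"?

zabzuwan and dawavag both have last vowel 'a' yet inflect differently (pizabzuwan, dawavagar), so the last vowel is not what conditions the rule; the final letter is.
"havguz" ends in -z. The stems ending in -z (kuwtifiz → kuwtifizar, fakmuz → fakmuzar) add -ar.
So havguz → havguzar.

havguzar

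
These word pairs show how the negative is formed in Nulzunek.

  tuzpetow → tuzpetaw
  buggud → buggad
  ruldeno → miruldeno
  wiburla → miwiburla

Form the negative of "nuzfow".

tuzpetow and ruldeno both have last vowel 'o' yet inflect differently (tuzpetaw, miruldeno), so the last vowel is not what conditions the rule; whether the stem ends in a vowel or a consonant is.
"nuzfow" ends in a consonant. The stems ending in a consonant (tuzpetow → tuzpetaw, buggud → buggad) change the last vowel to 'a'.
The other pattern: stems ending in a vowel add the prefix mi-.
So nuzfow → nuzfaw.

nuzfaw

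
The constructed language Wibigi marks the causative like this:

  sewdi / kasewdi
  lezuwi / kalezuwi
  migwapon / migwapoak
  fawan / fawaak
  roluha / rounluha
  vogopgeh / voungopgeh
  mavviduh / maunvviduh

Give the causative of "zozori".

kazozori

fawan and roluha both have last vowel 'a' yet inflect differently (fawaak, rounluha), so the last vowel is not what conditions the rule; the final letter is.
"zozori" ends in -i. The stems ending in -i (sewdi → kasewdi, lezuwi → kalezuwi) add the prefix ka-.
The other patterns: stems ending in -n drop the final letter and add -ak; stems ending in -a or -h insert -un- after the first vowel.
So zozori → kazozori.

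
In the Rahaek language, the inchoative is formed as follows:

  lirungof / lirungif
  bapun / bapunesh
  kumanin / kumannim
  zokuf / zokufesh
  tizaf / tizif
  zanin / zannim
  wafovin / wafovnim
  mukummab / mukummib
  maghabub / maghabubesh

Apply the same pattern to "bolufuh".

bolufuhesh

"bolufuh" has last vowel 'u'. The stems whose last vowel is 'u' (bapun → bapunesh, zokuf → zokufesh, maghabub → maghabubesh) add -esh.
The other patterns: stems whose last vowel is 'i' delete the last vowel and add -im; stems whose last vowel is 'a' or 'o' change the last vowel to 'i'.
So bolufuh → bolufuhesh.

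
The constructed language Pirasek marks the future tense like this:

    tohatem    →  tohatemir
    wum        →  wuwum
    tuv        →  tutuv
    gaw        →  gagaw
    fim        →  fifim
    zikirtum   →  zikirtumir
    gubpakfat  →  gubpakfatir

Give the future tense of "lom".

lolom

tohatem and fim both end in -m yet inflect differently (tohatemir, fifim), so the final letter is not what conditions the rule; the number of vowels is.
"lom" has 1 vowel. The stems with 1 vowel (tuv → tutuv, gaw → gagaw, fim → fifim) repeat the first consonant+vowel as a prefix.
The other pattern: stems with 3 vowels add -ir.
So lom → lolom.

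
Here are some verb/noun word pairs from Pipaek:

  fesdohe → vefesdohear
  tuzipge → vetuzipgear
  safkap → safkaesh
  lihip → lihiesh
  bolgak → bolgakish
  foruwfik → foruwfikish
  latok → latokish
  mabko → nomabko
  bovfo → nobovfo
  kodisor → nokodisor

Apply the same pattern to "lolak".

lolakish

safkap and bolgak both have last vowel 'a' yet inflect differently (safkaesh, bolgakish), so the last vowel is not what conditions the rule; the final letter is.
"lolak" ends in -k. The stems ending in -k (bolgak → bolgakish, foruwfik → foruwfikish, latok → latokish) add -ish.
So lolak → lolakish.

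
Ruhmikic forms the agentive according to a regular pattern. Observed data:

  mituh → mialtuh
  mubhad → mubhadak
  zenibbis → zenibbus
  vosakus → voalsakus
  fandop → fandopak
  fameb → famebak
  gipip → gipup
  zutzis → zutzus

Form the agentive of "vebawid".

"vebawid" has last vowel 'i'. The stems whose last vowel is 'i' (gipip → gipup, zenibbis → zenibbus, zutzis → zutzus) change the last vowel to 'u'.
So vebawid → vebawud.

vebawud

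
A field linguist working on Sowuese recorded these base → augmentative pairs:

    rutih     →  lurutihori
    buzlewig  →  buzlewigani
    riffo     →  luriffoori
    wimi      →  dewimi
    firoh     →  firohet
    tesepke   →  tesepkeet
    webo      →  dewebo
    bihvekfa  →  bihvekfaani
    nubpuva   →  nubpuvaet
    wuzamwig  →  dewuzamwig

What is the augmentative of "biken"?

bikenani

"biken" begins with b-. The stems beginning with b- (bihvekfa → bihvekfaani, buzlewig → buzlewigani) add -ani.
So biken → bikenani.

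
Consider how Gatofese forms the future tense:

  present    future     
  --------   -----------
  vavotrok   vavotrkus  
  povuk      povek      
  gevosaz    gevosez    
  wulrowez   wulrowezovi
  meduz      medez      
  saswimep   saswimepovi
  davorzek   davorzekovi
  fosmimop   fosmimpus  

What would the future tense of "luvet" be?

luvetovi

"luvet" has last vowel 'e'. The stems whose last vowel is 'e' (wulrowez → wulrowezovi, saswimep → saswimepovi, davorzek → davorzekovi) add -ovi.
The other patterns: stems whose last vowel is 'o' delete the last vowel and add -us; stems whose last vowel is 'a' or 'u' change the last vowel to 'e'.
So luvet → luvetovi.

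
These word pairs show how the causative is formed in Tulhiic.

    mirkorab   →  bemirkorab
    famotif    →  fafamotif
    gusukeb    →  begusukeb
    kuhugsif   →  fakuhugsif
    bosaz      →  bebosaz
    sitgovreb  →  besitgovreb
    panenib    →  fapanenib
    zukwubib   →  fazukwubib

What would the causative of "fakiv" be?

zukwubib and gusukeb both end in -b yet inflect differently (fazukwubib, begusukeb), so the final letter is not what conditions the rule; the last vowel is.
"fakiv" has last vowel 'i'. The stems whose last vowel is 'i' (zukwubib → fazukwubib, panenib → fapanenib, kuhugsif → fakuhugsif) add the prefix fa-.
The other pattern: stems whose last vowel is 'a' or 'e' add the prefix be-.
So fakiv → fafakiv.

fafakiv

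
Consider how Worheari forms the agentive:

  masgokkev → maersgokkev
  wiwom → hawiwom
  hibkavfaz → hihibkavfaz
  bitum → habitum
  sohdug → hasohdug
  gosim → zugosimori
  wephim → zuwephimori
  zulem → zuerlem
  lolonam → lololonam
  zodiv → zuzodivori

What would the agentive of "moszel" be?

"moszel" has last vowel 'e'. The stems whose last vowel is 'e' (zulem → zuerlem, masgokkev → maersgokkev) insert -er- after the first vowel.
So moszel → moerszel.

moerszel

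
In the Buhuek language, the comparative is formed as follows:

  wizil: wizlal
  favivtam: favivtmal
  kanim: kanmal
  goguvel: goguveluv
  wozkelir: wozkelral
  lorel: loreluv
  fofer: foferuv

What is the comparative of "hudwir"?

hudwral

"hudwir" has last vowel 'i'. The stems whose last vowel is 'i' (kanim → kanmal, wizil → wizlal, wozkelir → wozkelral) delete the last vowel and add -al.
The other pattern: stems whose last vowel is 'e' add -uv.
So hudwir → hudwral.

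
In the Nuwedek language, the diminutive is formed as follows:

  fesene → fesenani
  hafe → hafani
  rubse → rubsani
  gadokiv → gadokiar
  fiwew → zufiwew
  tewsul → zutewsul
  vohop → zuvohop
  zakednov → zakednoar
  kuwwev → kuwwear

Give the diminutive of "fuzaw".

zufuzaw

fesene and kuwwev both have last vowel 'e' yet inflect differently (fesenani, kuwwear), so the last vowel is not what conditions the rule; the final letter is.
"fuzaw" ends in -w. The one such stem in the data (fiwew → zufiwew) adds the prefix zu-, so the same rule applies.
So fuzaw → zufuzaw.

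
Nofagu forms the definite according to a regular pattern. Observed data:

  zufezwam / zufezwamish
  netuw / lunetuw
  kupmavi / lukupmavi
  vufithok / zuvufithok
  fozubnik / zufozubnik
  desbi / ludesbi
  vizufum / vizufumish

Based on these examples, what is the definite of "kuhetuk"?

vizufum and netuw both have last vowel 'u' yet inflect differently (vizufumish, lunetuw), so the last vowel is not what conditions the rule; the final letter is.
"kuhetuk" ends in -k. The stems ending in -k (fozubnik → zufozubnik, vufithok → zuvufithok) add the prefix zu-.
So kuhetuk → zukuhetuk.

zukuhetuk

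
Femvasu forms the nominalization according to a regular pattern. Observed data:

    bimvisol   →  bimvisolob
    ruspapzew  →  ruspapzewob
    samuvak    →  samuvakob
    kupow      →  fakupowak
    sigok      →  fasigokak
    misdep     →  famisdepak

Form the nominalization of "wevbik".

fawevbikak

ruspapzew and kupow both end in -w yet inflect differently (ruspapzewob, fakupowak), so the final letter is not what conditions the rule; the number of vowels is.
"wevbik" has 2 vowels. The stems with 2 vowels (kupow → fakupowak, sigok → fasigokak, misdep → famisdepak) add fa- … -ak around the stem.
So wevbik → fawevbikak.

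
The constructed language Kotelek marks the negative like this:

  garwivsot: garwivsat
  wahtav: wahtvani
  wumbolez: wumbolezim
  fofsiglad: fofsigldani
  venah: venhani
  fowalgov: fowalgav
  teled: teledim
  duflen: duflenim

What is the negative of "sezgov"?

"sezgov" has last vowel 'o'. The stems whose last vowel is 'o' (garwivsot → garwivsat, fowalgov → fowalgav) change the last vowel to 'a'.
The other patterns: stems whose last vowel is 'a' delete the last vowel and add -ani; stems whose last vowel is 'e' add -im.
So sezgov → sezgav.

sezgav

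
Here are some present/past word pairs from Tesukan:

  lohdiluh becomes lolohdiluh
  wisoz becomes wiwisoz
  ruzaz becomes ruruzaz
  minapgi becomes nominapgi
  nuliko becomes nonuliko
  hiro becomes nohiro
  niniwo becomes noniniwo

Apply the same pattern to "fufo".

wisoz and nuliko both have last vowel 'o' yet inflect differently (wiwisoz, nonuliko), so the last vowel is not what conditions the rule; whether the stem ends in a vowel or a consonant is.
"fufo" ends in a vowel. The stems ending in a vowel (minapgi → nominapgi, nuliko → nonuliko, hiro → nohiro) add the prefix no-.
The other pattern: stems ending in a consonant repeat the first consonant+vowel as a prefix.
So fufo → nofufo.

nofufo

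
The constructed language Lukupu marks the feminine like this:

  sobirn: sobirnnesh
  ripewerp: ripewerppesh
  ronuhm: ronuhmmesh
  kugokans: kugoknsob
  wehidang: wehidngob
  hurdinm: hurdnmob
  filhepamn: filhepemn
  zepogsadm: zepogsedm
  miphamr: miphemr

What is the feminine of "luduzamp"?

ronuhm and hurdinm both end in -m yet inflect differently (ronuhmmesh, hurdnmob), so the final letter is not what conditions the rule; the second-to-last letter is.
"luduzamp" has second-to-last letter 'm'. The stems whose second-to-last letter is 'm' (filhepamn → filhepemn, miphamr → miphemr) change the last vowel to 'e'.
So luduzamp → luduzemp.

luduzemp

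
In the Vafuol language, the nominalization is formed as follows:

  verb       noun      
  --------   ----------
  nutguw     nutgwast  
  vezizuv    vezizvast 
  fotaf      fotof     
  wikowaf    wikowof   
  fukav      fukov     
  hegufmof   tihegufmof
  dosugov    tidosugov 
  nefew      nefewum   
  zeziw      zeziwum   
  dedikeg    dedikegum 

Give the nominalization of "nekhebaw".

vezizuv and fukav both end in -v yet inflect differently (vezizvast, fukov), so the final letter is not what conditions the rule; the last vowel is.
"nekhebaw" has last vowel 'a'. The stems whose last vowel is 'a' (fotaf → fotof, wikowaf → wikowof, fukav → fukov) change the last vowel to 'o'.
The other patterns: stems whose last vowel is 'u' delete the last vowel and add -ast; stems whose last vowel is 'o' add the prefix ti-; stems whose last vowel is 'e' or 'i' add -um.
So nekhebaw → nekhebow.

nekhebow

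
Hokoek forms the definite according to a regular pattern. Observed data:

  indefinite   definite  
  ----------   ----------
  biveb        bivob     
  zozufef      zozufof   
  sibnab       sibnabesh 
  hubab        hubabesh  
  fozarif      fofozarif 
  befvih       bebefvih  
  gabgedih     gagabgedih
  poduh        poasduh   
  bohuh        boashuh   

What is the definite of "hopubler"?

biveb and sibnab both end in -b yet inflect differently (bivob, sibnabesh), so the final letter is not what conditions the rule; the last vowel is.
"hopubler" has last vowel 'e'. The stems whose last vowel is 'e' (biveb → bivob, zozufef → zozufof) change the last vowel to 'o'.
The other patterns: stems whose last vowel is 'a' add -esh; stems whose last vowel is 'i' repeat the first consonant+vowel as a prefix; stems whose last vowel is 'u' insert -as- after the first vowel.
So hopubler → hopublor.

hopublor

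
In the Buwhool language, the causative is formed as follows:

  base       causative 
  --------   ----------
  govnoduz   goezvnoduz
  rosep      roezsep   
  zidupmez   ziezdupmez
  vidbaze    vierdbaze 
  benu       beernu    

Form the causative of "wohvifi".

rosep and vidbaze both have last vowel 'e' yet inflect differently (roezsep, vierdbaze), so the last vowel is not what conditions the rule; whether the stem ends in a vowel or a consonant is.
"wohvifi" ends in a vowel. The stems ending in a vowel (vidbaze → vierdbaze, benu → beernu) insert -er- after the first vowel.
The other pattern: stems ending in a consonant insert -ez- after the first vowel.
So wohvifi → woerhvifi.

woerhvifi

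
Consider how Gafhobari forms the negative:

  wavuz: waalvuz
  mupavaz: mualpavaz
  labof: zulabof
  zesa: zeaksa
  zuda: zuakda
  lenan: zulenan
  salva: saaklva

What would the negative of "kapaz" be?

mupavaz and salva both have last vowel 'a' yet inflect differently (mualpavaz, saaklva), so the last vowel is not what conditions the rule; the final letter is.
"kapaz" ends in -z. The stems ending in -z (mupavaz → mualpavaz, wavuz → waalvuz) insert -al- after the first vowel.
So kapaz → kaalpaz.

kaalpaz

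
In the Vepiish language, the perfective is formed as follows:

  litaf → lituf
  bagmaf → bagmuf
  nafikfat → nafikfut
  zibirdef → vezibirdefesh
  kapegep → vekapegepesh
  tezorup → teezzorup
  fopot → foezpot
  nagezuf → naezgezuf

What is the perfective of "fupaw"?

litaf and zibirdef both end in -f yet inflect differently (lituf, vezibirdefesh), so the final letter is not what conditions the rule; the last vowel is.
"fupaw" has last vowel 'a'. The stems whose last vowel is 'a' (litaf → lituf, bagmaf → bagmuf, nafikfat → nafikfut) change the last vowel to 'u'.
So fupaw → fupuw.

fupuw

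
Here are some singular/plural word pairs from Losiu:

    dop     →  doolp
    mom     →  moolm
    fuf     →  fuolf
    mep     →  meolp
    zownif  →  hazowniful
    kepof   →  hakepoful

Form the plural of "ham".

haolm

fuf and zownif both end in -f yet inflect differently (fuolf, hazowniful), so the final letter is not what conditions the rule; the number of vowels is.
"ham" has 1 vowel. The stems with 1 vowel (dop → doolp, mom → moolm, fuf → fuolf) insert -ol- after the first vowel.
The other pattern: stems with 2 vowels add ha- … -ul around the stem.
So ham → haolm.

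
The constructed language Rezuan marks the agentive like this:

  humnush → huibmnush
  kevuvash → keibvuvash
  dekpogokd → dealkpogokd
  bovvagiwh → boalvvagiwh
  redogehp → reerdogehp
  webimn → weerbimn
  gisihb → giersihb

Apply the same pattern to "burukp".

bualrukp

"burukp" has second-to-last letter 'k'. The one such stem in the data (dekpogokd → dealkpogokd) inserts -al- after the first vowel (as does bovvagiwh), so the same rule applies.
So burukp → bualrukp.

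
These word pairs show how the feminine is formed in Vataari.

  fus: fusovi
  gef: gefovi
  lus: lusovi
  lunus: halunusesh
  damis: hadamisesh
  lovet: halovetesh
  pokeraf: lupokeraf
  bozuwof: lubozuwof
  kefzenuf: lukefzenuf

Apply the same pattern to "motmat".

"motmat" has 2 vowels. The stems with 2 vowels (lunus → halunusesh, damis → hadamisesh, lovet → halovetesh) add ha- … -esh around the stem.
So motmat → hamotmatesh.

hamotmatesh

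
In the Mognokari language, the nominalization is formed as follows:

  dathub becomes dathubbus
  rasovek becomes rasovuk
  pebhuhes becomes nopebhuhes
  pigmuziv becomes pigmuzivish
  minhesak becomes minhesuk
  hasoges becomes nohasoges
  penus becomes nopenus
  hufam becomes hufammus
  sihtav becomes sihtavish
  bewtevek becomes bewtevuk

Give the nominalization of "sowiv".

sowivish

sihtav and minhesak both have last vowel 'a' yet inflect differently (sihtavish, minhesuk), so the last vowel is not what conditions the rule; the final letter is.
"sowiv" ends in -v. The stems ending in -v (pigmuziv → pigmuzivish, sihtav → sihtavish) add -ish.
So sowiv → sowivish.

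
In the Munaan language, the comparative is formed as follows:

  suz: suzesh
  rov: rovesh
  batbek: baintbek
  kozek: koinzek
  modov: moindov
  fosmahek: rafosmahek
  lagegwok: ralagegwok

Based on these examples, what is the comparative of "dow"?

rov and modov both end in -v yet inflect differently (rovesh, moindov), so the final letter is not what conditions the rule; the number of vowels is.
"dow" has 1 vowel. The stems with 1 vowel (suz → suzesh, rov → rovesh) add -esh.
The other patterns: stems with 2 vowels insert -in- after the first vowel; stems with 3 vowels add the prefix ra-.
So dow → dowesh.

dowesh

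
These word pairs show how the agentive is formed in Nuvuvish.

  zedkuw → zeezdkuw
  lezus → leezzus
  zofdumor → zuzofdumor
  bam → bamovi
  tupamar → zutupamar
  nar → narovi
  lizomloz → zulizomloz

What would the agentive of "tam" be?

nar and tupamar both end in -r yet inflect differently (narovi, zutupamar), so the final letter is not what conditions the rule; the number of vowels is.
"tam" has 1 vowel. The stems with 1 vowel (bam → bamovi, nar → narovi) add -ovi.
The other patterns: stems with 2 vowels insert -ez- after the first vowel; stems with 3 vowels add the prefix zu-.
So tam → tamovi.

tamovi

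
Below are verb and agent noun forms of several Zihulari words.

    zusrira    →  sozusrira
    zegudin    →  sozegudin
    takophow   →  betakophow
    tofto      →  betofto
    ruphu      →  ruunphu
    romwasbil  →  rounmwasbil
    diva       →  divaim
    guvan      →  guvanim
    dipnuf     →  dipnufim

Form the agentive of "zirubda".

sozirubda

"zirubda" begins with z-. The stems beginning with z- (zusrira → sozusrira, zegudin → sozegudin) add the prefix so-.
The other patterns: stems beginning with t- add the prefix be-; stems beginning with r- insert -un- after the first vowel; stems beginning with d- or g- add -im.
So zirubda → sozirubda.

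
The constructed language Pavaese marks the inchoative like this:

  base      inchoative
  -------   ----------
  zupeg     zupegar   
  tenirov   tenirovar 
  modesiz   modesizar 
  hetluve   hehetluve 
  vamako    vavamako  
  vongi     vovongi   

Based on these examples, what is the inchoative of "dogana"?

dodogana

zupeg and hetluve both have last vowel 'e' yet inflect differently (zupegar, hehetluve), so the last vowel is not what conditions the rule; whether the stem ends in a vowel or a consonant is.
"dogana" ends in a vowel. The stems ending in a vowel (hetluve → hehetluve, vamako → vavamako, vongi → vovongi) repeat the first consonant+vowel as a prefix.
So dogana → dodogana.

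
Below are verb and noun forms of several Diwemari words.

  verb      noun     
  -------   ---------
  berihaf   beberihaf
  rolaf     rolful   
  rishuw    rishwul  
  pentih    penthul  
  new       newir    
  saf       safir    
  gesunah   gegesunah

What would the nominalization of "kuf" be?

kufir

"kuf" has 1 vowel. The stems with 1 vowel (new → newir, saf → safir) add -ir.
The other patterns: stems with 2 vowels delete the last vowel and add -ul; stems with 3 vowels repeat the first consonant+vowel as a prefix.
So kuf → kufir.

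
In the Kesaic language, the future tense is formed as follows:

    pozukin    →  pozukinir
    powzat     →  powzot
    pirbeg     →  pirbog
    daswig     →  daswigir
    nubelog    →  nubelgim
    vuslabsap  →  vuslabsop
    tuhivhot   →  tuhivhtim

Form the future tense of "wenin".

weninir

daswig and nubelog both end in -g yet inflect differently (daswigir, nubelgim), so the final letter is not what conditions the rule; the last vowel is.
"wenin" has last vowel 'i'. The stems whose last vowel is 'i' (daswig → daswigir, pozukin → pozukinir) add -ir.
The other patterns: stems whose last vowel is 'o' delete the last vowel and add -im; stems whose last vowel is 'a' or 'e' change the last vowel to 'o'.
So wenin → weninir.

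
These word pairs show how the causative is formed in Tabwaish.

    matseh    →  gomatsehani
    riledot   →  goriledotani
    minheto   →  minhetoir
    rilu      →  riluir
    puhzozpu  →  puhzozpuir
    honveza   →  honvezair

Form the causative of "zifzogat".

gozifzogatani

riledot and minheto both have last vowel 'o' yet inflect differently (goriledotani, minhetoir), so the last vowel is not what conditions the rule; whether the stem ends in a vowel or a consonant is.
"zifzogat" ends in a consonant. The stems ending in a consonant (matseh → gomatsehani, riledot → goriledotani) add go- … -ani around the stem.
So zifzogat → gozifzogatani.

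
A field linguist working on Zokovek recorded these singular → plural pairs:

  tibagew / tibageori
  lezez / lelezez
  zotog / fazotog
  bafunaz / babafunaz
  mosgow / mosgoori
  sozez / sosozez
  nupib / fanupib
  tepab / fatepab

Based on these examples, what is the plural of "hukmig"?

lezez and tibagew both have last vowel 'e' yet inflect differently (lelezez, tibageori), so the last vowel is not what conditions the rule; the final letter is.
"hukmig" ends in -g. The one such stem in the data (zotog → fazotog) adds the prefix fa-, so the same rule applies.
The other patterns: stems ending in -z repeat the first consonant+vowel as a prefix; stems ending in -w drop the final letter and add -ori.
So hukmig → fahukmig.

fahukmig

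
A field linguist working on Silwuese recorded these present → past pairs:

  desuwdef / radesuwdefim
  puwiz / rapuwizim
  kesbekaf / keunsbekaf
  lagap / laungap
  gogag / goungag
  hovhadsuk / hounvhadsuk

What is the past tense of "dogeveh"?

desuwdef and kesbekaf both end in -f yet inflect differently (radesuwdefim, keunsbekaf), so the final letter is not what conditions the rule; the last vowel is.
"dogeveh" has last vowel 'e'. The one such stem in the data (desuwdef → radesuwdefim) adds ra- … -im around the stem, so the same rule applies.
The other pattern: stems whose last vowel is 'a' or 'u' insert -un- after the first vowel.
So dogeveh → radogevehim.

radogevehim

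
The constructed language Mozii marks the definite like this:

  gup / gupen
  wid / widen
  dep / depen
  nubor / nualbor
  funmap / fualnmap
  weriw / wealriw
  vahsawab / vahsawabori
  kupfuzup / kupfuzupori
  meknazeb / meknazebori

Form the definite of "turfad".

tualrfad

gup and funmap both end in -p yet inflect differently (gupen, fualnmap), so the final letter is not what conditions the rule; the number of vowels is.
"turfad" has 2 vowels. The stems with 2 vowels (nubor → nualbor, funmap → fualnmap, weriw → wealriw) insert -al- after the first vowel.
So turfad → tualrfad.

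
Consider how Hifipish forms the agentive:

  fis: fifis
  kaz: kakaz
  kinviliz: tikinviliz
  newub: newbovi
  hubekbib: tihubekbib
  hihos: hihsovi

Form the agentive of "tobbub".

tobbbovi

"tobbub" has 2 vowels. The stems with 2 vowels (hihos → hihsovi, newub → newbovi) delete the last vowel and add -ovi.
So tobbub → tobbbovi.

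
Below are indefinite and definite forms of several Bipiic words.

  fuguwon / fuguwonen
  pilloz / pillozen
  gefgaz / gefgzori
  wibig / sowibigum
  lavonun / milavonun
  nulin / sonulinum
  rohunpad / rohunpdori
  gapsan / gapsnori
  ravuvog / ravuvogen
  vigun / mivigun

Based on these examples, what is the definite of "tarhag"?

nulin and gapsan both end in -n yet inflect differently (sonulinum, gapsnori), so the final letter is not what conditions the rule; the last vowel is.
"tarhag" has last vowel 'a'. The stems whose last vowel is 'a' (rohunpad → rohunpdori, gefgaz → gefgzori, gapsan → gapsnori) delete the last vowel and add -ori.
The other patterns: stems whose last vowel is 'i' add so- … -um around the stem; stems whose last vowel is 'o' add -en; stems whose last vowel is 'u' add the prefix mi-.
So tarhag → tarhgori.

tarhgori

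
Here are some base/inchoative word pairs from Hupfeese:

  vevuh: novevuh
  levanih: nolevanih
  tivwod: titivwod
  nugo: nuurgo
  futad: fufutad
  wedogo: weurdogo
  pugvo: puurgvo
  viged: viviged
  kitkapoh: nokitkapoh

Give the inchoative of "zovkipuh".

"zovkipuh" ends in -h. The stems ending in -h (kitkapoh → nokitkapoh, vevuh → novevuh, levanih → nolevanih) add the prefix no-.
So zovkipuh → nozovkipuh.

nozovkipuh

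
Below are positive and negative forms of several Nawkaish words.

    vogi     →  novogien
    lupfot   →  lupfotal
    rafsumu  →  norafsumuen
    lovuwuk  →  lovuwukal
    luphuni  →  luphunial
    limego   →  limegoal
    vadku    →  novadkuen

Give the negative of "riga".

"riga" begins with r-. The one such stem in the data (rafsumu → norafsumuen) adds no- … -en around the stem, so the same rule applies.
So riga → norigaen.

norigaen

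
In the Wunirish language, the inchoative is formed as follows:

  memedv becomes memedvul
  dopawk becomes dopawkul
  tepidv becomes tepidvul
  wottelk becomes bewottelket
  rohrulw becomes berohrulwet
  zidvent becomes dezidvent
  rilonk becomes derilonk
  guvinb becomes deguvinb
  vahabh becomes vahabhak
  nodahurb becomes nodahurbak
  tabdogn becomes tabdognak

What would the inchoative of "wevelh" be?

dopawk and wottelk both end in -k yet inflect differently (dopawkul, bewottelket), so the final letter is not what conditions the rule; the second-to-last letter is.
"wevelh" has second-to-last letter 'l'. The stems whose second-to-last letter is 'l' (wottelk → bewottelket, rohrulw → berohrulwet) add be- … -et around the stem.
The other patterns: stems whose second-to-last letter is 'd' or 'w' add -ul; stems whose second-to-last letter is 'n' add the prefix de-; stems whose second-to-last letter is 'b', 'g' or 'r' add -ak.
So wevelh → bewevelhet.

bewevelhet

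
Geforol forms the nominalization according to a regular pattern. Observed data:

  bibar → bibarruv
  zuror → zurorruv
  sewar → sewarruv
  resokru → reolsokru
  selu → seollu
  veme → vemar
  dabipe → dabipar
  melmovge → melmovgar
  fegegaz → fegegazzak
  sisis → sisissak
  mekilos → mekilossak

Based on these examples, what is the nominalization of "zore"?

"zore" ends in -e. The stems ending in -e (veme → vemar, dabipe → dabipar, melmovge → melmovgar) drop the final letter and add -ar.
So zore → zorar.

zorar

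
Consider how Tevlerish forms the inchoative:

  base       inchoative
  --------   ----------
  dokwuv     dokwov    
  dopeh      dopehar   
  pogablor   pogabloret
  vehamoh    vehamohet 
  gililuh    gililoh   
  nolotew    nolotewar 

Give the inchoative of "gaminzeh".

gaminzehar

gililuh and dopeh both end in -h yet inflect differently (gililoh, dopehar), so the final letter is not what conditions the rule; the last vowel is.
"gaminzeh" has last vowel 'e'. The stems whose last vowel is 'e' (dopeh → dopehar, nolotew → nolotewar) add -ar.
So gaminzeh → gaminzehar.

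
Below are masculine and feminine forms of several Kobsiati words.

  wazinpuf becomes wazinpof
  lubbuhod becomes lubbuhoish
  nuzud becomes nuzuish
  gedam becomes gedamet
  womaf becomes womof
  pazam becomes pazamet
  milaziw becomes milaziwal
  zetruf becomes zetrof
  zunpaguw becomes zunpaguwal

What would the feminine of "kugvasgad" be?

kugvasgaish

"kugvasgad" ends in -d. The stems ending in -d (nuzud → nuzuish, lubbuhod → lubbuhoish) drop the final letter and add -ish.
So kugvasgad → kugvasgaish.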